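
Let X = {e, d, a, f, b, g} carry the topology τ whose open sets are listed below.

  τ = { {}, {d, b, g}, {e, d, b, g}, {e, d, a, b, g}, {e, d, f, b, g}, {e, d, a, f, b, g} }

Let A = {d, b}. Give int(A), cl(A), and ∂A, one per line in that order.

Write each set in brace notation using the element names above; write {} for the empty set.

opens ⊆ A: {}; union → int = {}
complement {e, a, f, g}; its interior {}; cl(A) = X∖{} = {e, d, a, f, b, g}
boundary = {e, d, a, f, b, g} ∖ {} = {e, d, a, f, b, g}

int(A) = {}
cl(A)  = {e, d, a, f, b, g}
∂A     = {e, d, a, f, b, g}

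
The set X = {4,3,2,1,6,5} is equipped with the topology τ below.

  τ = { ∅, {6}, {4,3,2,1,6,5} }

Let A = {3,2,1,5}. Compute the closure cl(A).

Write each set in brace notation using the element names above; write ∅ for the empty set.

{4,3,2,1,5}

cl via duality: int({4,6}) = {6}, so X∖{6} = {4,3,2,1,5}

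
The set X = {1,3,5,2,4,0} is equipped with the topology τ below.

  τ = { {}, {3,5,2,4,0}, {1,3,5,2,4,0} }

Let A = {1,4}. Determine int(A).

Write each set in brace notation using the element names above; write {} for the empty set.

open subsets of A: {}; so int(A) = {}

{}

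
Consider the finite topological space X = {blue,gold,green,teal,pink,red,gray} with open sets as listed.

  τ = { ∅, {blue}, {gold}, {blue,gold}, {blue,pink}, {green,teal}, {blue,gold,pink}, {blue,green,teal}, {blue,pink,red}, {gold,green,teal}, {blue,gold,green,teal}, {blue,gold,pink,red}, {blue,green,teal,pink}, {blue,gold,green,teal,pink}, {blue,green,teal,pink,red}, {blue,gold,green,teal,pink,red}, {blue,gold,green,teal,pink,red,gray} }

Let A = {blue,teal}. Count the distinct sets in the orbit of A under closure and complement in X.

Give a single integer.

cl via duality: int({gold,green,pink,red,gray}) = {gold}, so X∖{gold} = {blue,green,teal,pink,red,gray}
Write k for closure, c for complement:
  1. A     = {blue,teal}
  2. kA    = {blue,green,teal,pink,red,gray}
  3. cA    = {gold,green,pink,red,gray}
  4. ckA   = {gold}
  5. kcA   = {gold,green,teal,pink,red,gray}
  6. kckA  = {gold,gray}
  7. ckcA  = {blue}
  8. ckckA = {blue,green,teal,pink,red}
  9. kckcA = {blue,pink,red,gray}
  10. ckckcA = {gold,green,teal}
  11. kckckcA = {gold,green,teal,gray}
  12. ckckckcA = {blue,pink,red}
applying k or c yields no new set

12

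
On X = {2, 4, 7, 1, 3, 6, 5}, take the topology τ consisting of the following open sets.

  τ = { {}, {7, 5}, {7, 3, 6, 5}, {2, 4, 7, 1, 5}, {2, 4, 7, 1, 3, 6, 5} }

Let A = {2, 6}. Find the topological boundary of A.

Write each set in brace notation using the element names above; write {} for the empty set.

interior: largest open inside A is {} (from {})
cl via duality: int({4, 7, 1, 3, 5}) = {7, 5}, so X∖{7, 5} = {2, 4, 1, 3, 6}
cl∖int = {2, 4, 1, 3, 6}

{2, 4, 1, 3, 6}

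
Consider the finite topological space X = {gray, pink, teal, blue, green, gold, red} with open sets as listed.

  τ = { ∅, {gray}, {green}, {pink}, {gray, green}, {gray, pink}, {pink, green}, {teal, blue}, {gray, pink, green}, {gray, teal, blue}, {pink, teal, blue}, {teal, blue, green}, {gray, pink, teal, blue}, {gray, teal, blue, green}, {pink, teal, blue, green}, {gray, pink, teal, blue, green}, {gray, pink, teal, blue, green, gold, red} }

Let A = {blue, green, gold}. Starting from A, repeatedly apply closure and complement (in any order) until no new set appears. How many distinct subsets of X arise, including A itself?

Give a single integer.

10

X∖A={gray, pink, teal, red}, int(X∖A)={gray, pink}, hence cl(A)={teal, blue, green, gold, red}
Orbit (k=closure, c=complement):
  1. A     = {blue, green, gold}
  2. kA    = {teal, blue, green, gold, red}
  3. cA    = {gray, pink, teal, red}
  4. ckA   = {gray, pink}
  5. kcA   = {gray, pink, teal, blue, gold, red}
  6. kckA  = {gray, pink, gold, red}
  7. ckcA  = {green}
  8. ckckA = {teal, blue, green}
  9. kckcA = {green, gold, red}
  10. ckckcA = {gray, pink, teal, blue}
(closed under both — stop)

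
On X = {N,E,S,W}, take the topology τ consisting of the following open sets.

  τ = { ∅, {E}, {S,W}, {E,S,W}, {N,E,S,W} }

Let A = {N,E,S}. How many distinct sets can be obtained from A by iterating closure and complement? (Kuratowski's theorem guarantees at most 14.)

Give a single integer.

cl via duality: int({W}) = ∅, so X∖∅ = {N,E,S,W}
Write k for closure, c for complement:
  1. A     = {N,E,S}
  2. kA    = {N,E,S,W}
  3. cA    = {W}
  4. ckA   = ∅
  5. kcA   = {N,S,W}
  6. ckcA  = {E}
  7. kckcA = {N,E}
  8. ckckcA = {S,W}
applying k or c yields no new set

8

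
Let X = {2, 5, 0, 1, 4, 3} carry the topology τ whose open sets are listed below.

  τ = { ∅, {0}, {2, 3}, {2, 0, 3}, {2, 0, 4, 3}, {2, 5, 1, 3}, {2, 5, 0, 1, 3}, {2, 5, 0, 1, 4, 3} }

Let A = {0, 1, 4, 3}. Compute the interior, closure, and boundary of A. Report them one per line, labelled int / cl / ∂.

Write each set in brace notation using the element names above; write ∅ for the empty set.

U open, U⊆A: ∅, {0}. int(A) = ⋃ = {0}
X∖A={2, 5}, int(X∖A)=∅, hence cl(A)={2, 5, 0, 1, 4, 3}
∂A: remove int from cl → {2, 5, 1, 4, 3}

int(A) = {0}
cl(A)  = {2, 5, 0, 1, 4, 3}
∂A     = {2, 5, 1, 4, 3}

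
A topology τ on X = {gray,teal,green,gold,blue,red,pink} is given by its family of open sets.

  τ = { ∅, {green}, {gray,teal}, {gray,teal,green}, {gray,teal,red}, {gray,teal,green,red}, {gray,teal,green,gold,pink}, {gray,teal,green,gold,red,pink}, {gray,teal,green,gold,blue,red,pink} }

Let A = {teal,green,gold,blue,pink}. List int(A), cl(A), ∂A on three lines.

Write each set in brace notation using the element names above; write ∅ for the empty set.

opens ⊆ A: ∅, {green}; union → int = {green}
complement {gray,red}; its interior ∅; cl(A) = X∖∅ = {gray,teal,green,gold,blue,red,pink}
boundary = {gray,teal,green,gold,blue,red,pink} ∖ {green} = {gray,teal,gold,blue,red,pink}

int(A) = {green}
cl(A)  = {gray,teal,green,gold,blue,red,pink}
∂A     = {gray,teal,gold,blue,red,pink}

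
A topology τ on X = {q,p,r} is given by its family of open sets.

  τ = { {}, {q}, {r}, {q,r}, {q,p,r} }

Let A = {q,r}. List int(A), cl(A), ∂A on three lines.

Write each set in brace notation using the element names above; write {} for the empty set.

int(A) = {q,r}
cl(A)  = {q,p,r}
∂A     = {p}

open subsets of A: {}, {q}, {r}, {q,r}; so int(A) = {q,r}
closure: X∖int(X∖A) = X∖{} = {q,p,r}
∂A = {q,p,r} minus {q,r} = {p}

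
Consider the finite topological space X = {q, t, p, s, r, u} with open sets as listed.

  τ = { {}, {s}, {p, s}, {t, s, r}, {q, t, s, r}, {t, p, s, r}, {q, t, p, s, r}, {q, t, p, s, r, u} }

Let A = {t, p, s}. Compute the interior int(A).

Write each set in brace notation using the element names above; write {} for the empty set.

U open, U⊆A: {}, {s}, {p, s}. int(A) = ⋃ = {p, s}

{p, s}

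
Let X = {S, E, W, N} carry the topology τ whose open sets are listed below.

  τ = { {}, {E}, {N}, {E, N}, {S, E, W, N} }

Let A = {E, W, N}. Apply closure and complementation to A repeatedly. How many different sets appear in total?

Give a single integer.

6

complement {S}; its interior {}; cl(A) = X∖{} = {S, E, W, N}
With k = closure, c = complement:
  1. A     = {E, W, N}
  2. kA    = {S, E, W, N}
  3. cA    = {S}
  4. ckA   = {}
  5. kcA   = {S, W}
  6. ckcA  = {E, N}
k, c of each give nothing new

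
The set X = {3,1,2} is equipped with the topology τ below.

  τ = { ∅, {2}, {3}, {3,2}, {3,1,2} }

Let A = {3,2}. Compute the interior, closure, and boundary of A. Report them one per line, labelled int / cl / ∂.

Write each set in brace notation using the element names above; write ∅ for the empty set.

int(A) = {3,2}
cl(A)  = {3,1,2}
∂A     = {1}

opens ⊆ A: ∅, {2}, {3}, {3,2}; union → int = {3,2}
complement {1}; its interior ∅; cl(A) = X∖∅ = {3,1,2}
boundary = {3,1,2} ∖ {3,2} = {1}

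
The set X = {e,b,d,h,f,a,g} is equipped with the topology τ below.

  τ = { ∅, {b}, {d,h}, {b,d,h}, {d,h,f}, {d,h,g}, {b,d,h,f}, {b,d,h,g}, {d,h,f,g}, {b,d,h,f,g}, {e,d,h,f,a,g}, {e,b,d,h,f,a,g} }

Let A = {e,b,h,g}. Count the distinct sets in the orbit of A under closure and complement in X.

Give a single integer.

X∖A={d,f,a}, int(X∖A)=∅, hence cl(A)={e,b,d,h,f,a,g}
Orbit (k=closure, c=complement):
  1. A     = {e,b,h,g}
  2. kA    = {e,b,d,h,f,a,g}
  3. cA    = {d,f,a}
  4. ckA   = ∅
  5. kcA   = {e,d,h,f,a,g}
  6. ckcA  = {b}
(closed under both — stop)

6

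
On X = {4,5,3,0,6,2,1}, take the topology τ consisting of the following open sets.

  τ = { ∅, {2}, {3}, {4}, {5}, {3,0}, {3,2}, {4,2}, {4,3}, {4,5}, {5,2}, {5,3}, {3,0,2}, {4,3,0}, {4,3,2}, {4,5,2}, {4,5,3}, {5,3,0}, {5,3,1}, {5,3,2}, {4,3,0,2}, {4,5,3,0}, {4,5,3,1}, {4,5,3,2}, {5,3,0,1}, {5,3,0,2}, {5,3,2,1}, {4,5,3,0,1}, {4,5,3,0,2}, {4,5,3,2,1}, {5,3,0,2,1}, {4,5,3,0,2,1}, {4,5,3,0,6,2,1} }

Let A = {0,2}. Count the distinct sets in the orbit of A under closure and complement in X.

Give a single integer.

X∖A={4,5,3,6,1}, int(X∖A)={4,5,3,1}, hence cl(A)={0,6,2}
Orbit (k=closure, c=complement):
  1. A     = {0,2}
  2. kA    = {0,6,2}
  3. cA    = {4,5,3,6,1}
  4. ckA   = {4,5,3,1}
  5. kcA   = {4,5,3,0,6,1}
  6. ckcA  = {2}
  7. kckcA = {6,2}
  8. ckckcA = {4,5,3,0,1}
(closed under both — stop)

8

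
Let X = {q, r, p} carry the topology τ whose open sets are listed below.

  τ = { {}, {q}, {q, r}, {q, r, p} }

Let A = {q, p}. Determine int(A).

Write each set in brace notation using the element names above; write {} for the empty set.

interior: largest open inside A is {q} (from {}, {q})

{q}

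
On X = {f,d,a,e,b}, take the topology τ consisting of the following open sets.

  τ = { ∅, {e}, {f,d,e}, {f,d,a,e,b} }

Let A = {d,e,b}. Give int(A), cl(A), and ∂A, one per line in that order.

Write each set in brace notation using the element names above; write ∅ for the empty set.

opens ⊆ A: ∅, {e}; union → int = {e}
complement {f,a}; its interior ∅; cl(A) = X∖∅ = {f,d,a,e,b}
boundary = {f,d,a,e,b} ∖ {e} = {f,d,a,b}

int(A) = {e}
cl(A)  = {f,d,a,e,b}
∂A     = {f,d,a,b}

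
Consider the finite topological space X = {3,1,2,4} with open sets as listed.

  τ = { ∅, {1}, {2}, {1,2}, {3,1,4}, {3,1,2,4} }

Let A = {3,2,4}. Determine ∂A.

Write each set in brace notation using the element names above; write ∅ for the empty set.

{3,4}

interior: largest open inside A is {2} (from ∅, {2})
cl via duality: int({1}) = {1}, so X∖{1} = {3,2,4}
cl∖int = {3,4}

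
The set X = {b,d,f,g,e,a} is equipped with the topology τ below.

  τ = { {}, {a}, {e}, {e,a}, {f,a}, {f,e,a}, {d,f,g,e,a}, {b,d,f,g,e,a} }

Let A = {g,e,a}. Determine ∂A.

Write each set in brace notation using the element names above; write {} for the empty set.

open subsets of A: {}, {e}, {a}, {e,a}; so int(A) = {e,a}
closure: X∖int(X∖A) = X∖{} = {b,d,f,g,e,a}
∂A = {b,d,f,g,e,a} minus {e,a} = {b,d,f,g}

{b,d,f,g}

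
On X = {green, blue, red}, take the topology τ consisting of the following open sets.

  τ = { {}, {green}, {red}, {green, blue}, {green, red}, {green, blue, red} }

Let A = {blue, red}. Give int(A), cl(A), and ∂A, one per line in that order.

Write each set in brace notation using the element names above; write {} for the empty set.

int(A) = {red}
cl(A)  = {blue, red}
∂A     = {blue}

open subsets of A: {}, {red}; so int(A) = {red}
closure: X∖int(X∖A) = X∖{green} = {blue, red}
∂A = {blue, red} minus {red} = {blue}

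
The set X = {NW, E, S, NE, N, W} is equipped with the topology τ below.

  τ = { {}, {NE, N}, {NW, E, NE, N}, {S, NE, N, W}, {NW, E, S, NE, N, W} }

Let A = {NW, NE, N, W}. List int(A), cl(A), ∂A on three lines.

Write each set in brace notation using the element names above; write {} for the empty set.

open subsets of A: {}, {NE, N}; so int(A) = {NE, N}
closure: X∖int(X∖A) = X∖{} = {NW, E, S, NE, N, W}
∂A = {NW, E, S, NE, N, W} minus {NE, N} = {NW, E, S, W}

int(A) = {NE, N}
cl(A)  = {NW, E, S, NE, N, W}
∂A     = {NW, E, S, W}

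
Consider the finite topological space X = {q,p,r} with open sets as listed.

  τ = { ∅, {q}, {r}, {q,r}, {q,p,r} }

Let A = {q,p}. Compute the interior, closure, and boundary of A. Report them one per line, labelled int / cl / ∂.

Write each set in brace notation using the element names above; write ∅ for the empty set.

int(A) = {q}
cl(A)  = {q,p}
∂A     = {p}

interior: largest open inside A is {q} (from ∅, {q})
cl via duality: int({r}) = {r}, so X∖{r} = {q,p}
cl∖int = {p}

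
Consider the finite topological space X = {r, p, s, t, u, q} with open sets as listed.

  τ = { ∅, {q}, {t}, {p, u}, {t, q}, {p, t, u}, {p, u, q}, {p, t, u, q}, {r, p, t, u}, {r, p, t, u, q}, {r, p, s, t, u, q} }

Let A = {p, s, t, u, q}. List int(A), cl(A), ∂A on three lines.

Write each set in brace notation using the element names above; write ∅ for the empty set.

interior: largest open inside A is {p, t, u, q} (from ∅, {t}, {q}, {p, u}, {t, q}, {p, t, u}, {p, u, q}, {p, t, u, q})
cl via duality: int({r}) = ∅, so X∖∅ = {r, p, s, t, u, q}
cl∖int = {r, s}

int(A) = {p, t, u, q}
cl(A)  = {r, p, s, t, u, q}
∂A     = {r, s}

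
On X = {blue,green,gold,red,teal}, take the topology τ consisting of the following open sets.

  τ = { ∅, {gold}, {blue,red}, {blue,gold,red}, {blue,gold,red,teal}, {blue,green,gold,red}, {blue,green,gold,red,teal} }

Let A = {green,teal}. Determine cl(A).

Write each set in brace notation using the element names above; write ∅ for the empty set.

{green,teal}

complement {blue,gold,red}; its interior {blue,gold,red}; cl(A) = X∖{blue,gold,red} = {green,teal}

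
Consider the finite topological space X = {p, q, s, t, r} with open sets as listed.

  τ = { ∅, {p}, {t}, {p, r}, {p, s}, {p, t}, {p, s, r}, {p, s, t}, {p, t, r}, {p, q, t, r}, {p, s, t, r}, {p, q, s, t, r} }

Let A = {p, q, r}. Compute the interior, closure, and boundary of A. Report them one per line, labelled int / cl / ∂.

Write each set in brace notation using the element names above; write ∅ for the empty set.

int(A) = {p, r}
cl(A)  = {p, q, s, r}
∂A     = {q, s}

open subsets of A: ∅, {p}, {p, r}; so int(A) = {p, r}
closure: X∖int(X∖A) = X∖{t} = {p, q, s, r}
∂A = {p, q, s, r} minus {p, r} = {q, s}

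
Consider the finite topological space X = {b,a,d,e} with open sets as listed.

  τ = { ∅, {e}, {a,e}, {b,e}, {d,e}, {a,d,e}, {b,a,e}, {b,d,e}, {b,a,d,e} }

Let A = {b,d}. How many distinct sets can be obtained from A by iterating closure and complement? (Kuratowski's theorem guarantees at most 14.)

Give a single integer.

cl via duality: int({a,e}) = {a,e}, so X∖{a,e} = {b,d}
Write k for closure, c for complement:
  1. A     = {b,d}
  2. cA    = {a,e}
  3. kcA   = {b,a,d,e}
  4. ckcA  = ∅
applying k or c yields no new set

4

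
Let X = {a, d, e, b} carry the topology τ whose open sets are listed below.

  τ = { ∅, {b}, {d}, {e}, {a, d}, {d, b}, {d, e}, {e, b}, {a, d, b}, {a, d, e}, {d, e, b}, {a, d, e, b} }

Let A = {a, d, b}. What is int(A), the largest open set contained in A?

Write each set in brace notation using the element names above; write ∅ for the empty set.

open subsets of A: ∅, {b}, {d}, {a, d}, {d, b}, {a, d, b}; so int(A) = {a, d, b}

{a, d, b}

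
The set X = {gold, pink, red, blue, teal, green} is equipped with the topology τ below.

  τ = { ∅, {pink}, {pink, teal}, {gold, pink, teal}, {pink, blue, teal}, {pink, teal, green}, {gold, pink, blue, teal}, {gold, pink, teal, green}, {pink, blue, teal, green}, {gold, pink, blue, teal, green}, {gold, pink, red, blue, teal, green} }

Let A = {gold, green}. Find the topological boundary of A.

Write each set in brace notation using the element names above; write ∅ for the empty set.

opens ⊆ A: ∅; union → int = ∅
complement {pink, red, blue, teal}; its interior {pink, blue, teal}; cl(A) = X∖{pink, blue, teal} = {gold, red, green}
boundary = {gold, red, green} ∖ ∅ = {gold, red, green}

{gold, red, green}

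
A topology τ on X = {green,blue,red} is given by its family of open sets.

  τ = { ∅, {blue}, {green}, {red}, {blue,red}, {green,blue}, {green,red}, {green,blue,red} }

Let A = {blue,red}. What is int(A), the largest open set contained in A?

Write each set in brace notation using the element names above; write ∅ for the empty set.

interior: largest open inside A is {blue,red} (from ∅, {red}, {blue}, {blue,red})

{blue,red}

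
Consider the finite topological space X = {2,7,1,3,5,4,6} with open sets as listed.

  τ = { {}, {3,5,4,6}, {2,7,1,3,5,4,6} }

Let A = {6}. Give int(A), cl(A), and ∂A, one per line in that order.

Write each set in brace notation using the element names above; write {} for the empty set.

opens ⊆ A: {}; union → int = {}
complement {2,7,1,3,5,4}; its interior {}; cl(A) = X∖{} = {2,7,1,3,5,4,6}
boundary = {2,7,1,3,5,4,6} ∖ {} = {2,7,1,3,5,4,6}

int(A) = {}
cl(A)  = {2,7,1,3,5,4,6}
∂A     = {2,7,1,3,5,4,6}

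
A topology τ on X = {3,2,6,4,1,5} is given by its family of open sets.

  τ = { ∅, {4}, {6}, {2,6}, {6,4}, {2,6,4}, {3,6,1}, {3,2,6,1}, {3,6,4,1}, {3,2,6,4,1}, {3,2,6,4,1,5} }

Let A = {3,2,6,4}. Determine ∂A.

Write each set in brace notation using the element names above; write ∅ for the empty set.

interior: largest open inside A is {2,6,4} (from ∅, {4}, {6}, {2,6}, {6,4}, {2,6,4})
cl via duality: int({1,5}) = ∅, so X∖∅ = {3,2,6,4,1,5}
cl∖int = {3,1,5}

{3,1,5}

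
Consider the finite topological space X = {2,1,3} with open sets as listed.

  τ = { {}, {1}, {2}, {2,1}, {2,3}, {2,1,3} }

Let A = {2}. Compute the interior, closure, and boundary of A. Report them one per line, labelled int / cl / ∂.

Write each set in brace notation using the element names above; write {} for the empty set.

int(A) = {2}
cl(A)  = {2,3}
∂A     = {3}

opens ⊆ A: {}, {2}; union → int = {2}
complement {1,3}; its interior {1}; cl(A) = X∖{1} = {2,3}
boundary = {2,3} ∖ {2} = {3}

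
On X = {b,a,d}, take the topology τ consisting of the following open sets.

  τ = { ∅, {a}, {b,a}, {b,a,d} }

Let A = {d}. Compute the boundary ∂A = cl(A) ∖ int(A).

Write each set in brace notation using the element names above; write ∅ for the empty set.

{d}

open subsets of A: ∅; so int(A) = ∅
closure: X∖int(X∖A) = X∖{b,a} = {d}
∂A = {d} minus ∅ = {d}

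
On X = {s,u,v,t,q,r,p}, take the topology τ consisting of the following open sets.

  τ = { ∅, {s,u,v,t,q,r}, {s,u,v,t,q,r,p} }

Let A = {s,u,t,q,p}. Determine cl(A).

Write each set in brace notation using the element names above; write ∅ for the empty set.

{s,u,v,t,q,r,p}

closure: X∖int(X∖A) = X∖∅ = {s,u,v,t,q,r,p}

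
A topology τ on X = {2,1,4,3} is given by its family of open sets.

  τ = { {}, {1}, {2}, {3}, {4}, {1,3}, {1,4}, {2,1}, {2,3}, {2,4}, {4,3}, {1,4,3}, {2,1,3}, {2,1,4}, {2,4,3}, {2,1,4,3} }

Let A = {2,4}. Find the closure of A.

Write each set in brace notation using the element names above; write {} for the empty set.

{2,4}

X∖A={1,3}, int(X∖A)={1,3}, hence cl(A)={2,4}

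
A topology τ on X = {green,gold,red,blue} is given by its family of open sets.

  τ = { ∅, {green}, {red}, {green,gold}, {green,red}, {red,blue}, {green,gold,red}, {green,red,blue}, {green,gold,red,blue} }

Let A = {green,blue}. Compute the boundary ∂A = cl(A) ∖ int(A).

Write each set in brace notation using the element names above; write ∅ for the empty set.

open subsets of A: ∅, {green}; so int(A) = {green}
closure: X∖int(X∖A) = X∖{red} = {green,gold,blue}
∂A = {green,gold,blue} minus {green} = {gold,blue}

{gold,blue}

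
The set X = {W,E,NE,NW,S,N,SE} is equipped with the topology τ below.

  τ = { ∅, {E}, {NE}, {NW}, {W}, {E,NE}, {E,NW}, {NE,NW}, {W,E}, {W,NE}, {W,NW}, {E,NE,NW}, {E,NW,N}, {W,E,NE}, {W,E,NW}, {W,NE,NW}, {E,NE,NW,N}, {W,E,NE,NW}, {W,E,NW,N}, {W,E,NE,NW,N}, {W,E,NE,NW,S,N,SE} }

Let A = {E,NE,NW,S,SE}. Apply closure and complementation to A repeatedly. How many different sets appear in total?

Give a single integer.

X∖A={W,N}, int(X∖A)={W}, hence cl(A)={E,NE,NW,S,N,SE}
Orbit (k=closure, c=complement):
  1. A     = {E,NE,NW,S,SE}
  2. kA    = {E,NE,NW,S,N,SE}
  3. cA    = {W,N}
  4. ckA   = {W}
  5. kcA   = {W,S,N,SE}
  6. kckA  = {W,S,SE}
  7. ckcA  = {E,NE,NW}
  8. ckckA = {E,NE,NW,N}
(closed under both — stop)

8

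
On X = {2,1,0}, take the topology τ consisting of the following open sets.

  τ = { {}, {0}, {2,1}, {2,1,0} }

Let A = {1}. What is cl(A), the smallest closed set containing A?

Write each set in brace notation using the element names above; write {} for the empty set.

{2,1}

complement {2,0}; its interior {0}; cl(A) = X∖{0} = {2,1}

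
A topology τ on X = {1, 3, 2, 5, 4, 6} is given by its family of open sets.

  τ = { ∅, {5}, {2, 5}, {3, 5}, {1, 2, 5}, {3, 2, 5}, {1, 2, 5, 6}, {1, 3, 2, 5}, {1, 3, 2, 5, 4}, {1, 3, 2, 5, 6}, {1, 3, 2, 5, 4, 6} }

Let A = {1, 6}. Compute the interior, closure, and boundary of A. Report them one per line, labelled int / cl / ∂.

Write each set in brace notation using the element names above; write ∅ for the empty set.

U open, U⊆A: ∅. int(A) = ⋃ = ∅
X∖A={3, 2, 5, 4}, int(X∖A)={3, 2, 5}, hence cl(A)={1, 4, 6}
∂A: remove int from cl → {1, 4, 6}

int(A) = ∅
cl(A)  = {1, 4, 6}
∂A     = {1, 4, 6}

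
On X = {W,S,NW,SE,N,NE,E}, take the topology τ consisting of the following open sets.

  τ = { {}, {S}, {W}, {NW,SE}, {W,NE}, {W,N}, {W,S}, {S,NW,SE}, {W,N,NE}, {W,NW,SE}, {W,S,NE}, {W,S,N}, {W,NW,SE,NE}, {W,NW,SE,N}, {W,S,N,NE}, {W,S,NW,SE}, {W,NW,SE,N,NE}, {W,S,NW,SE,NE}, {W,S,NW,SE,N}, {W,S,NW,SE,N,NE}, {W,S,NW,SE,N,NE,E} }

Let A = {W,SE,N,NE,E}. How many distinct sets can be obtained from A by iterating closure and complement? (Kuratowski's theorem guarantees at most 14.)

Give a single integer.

closure: X∖int(X∖A) = X∖{S} = {W,NW,SE,N,NE,E}
Let k=closure and c=complement:
  1. A     = {W,SE,N,NE,E}
  2. kA    = {W,NW,SE,N,NE,E}
  3. cA    = {S,NW}
  4. ckA   = {S}
  5. kcA   = {S,NW,SE,E}
  6. kckA  = {S,E}
  7. ckcA  = {W,N,NE}
  8. ckckA = {W,NW,SE,N,NE}
  9. kckcA = {W,N,NE,E}
  10. ckckcA = {S,NW,SE}
— saturated at 10

10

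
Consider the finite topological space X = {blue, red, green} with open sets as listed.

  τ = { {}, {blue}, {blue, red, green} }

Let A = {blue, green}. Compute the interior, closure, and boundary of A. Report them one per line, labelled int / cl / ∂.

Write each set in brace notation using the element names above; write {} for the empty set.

int(A) = {blue}
cl(A)  = {blue, red, green}
∂A     = {red, green}

U open, U⊆A: {}, {blue}. int(A) = ⋃ = {blue}
X∖A={red}, int(X∖A)={}, hence cl(A)={blue, red, green}
∂A: remove int from cl → {red, green}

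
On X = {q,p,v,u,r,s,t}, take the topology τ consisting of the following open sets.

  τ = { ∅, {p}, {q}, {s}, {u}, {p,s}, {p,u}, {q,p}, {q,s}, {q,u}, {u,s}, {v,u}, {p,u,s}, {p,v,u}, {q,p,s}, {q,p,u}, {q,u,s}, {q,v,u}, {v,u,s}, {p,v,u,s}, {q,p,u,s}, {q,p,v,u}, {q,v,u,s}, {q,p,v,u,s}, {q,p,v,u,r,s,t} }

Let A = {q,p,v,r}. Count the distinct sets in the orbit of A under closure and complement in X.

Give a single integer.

8

closure: X∖int(X∖A) = X∖{u,s} = {q,p,v,r,t}
Let k=closure and c=complement:
  1. A     = {q,p,v,r}
  2. kA    = {q,p,v,r,t}
  3. cA    = {u,s,t}
  4. ckA   = {u,s}
  5. kcA   = {v,u,r,s,t}
  6. ckcA  = {q,p}
  7. kckcA = {q,p,r,t}
  8. ckckcA = {v,u,s}
— saturated at 8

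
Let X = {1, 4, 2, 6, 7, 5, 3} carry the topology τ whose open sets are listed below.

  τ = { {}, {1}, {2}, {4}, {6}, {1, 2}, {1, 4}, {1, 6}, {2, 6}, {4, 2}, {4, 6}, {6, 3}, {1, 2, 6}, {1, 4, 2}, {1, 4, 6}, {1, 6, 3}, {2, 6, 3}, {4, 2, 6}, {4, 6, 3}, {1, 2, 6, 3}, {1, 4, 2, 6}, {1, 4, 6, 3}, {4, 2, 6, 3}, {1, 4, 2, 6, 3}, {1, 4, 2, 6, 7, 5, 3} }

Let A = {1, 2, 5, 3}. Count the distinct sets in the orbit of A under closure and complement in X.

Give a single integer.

X∖A={4, 6, 7}, int(X∖A)={4, 6}, hence cl(A)={1, 2, 7, 5, 3}
Orbit (k=closure, c=complement):
  1. A     = {1, 2, 5, 3}
  2. kA    = {1, 2, 7, 5, 3}
  3. cA    = {4, 6, 7}
  4. ckA   = {4, 6}
  5. kcA   = {4, 6, 7, 5, 3}
  6. ckcA  = {1, 2}
  7. kckcA = {1, 2, 7, 5}
  8. ckckcA = {4, 6, 3}
(closed under both — stop)

8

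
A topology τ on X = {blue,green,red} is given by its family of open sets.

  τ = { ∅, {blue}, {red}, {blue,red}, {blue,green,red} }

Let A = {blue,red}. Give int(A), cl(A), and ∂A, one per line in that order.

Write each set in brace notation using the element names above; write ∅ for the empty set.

U open, U⊆A: ∅, {red}, {blue}, {blue,red}. int(A) = ⋃ = {blue,red}
X∖A={green}, int(X∖A)=∅, hence cl(A)={blue,green,red}
∂A: remove int from cl → {green}

int(A) = {blue,red}
cl(A)  = {blue,green,red}
∂A     = {green}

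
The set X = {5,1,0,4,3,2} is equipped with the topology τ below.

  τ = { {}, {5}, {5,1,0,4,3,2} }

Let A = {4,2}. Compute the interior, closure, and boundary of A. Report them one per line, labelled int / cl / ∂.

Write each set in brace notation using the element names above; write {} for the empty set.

int(A) = {}
cl(A)  = {1,0,4,3,2}
∂A     = {1,0,4,3,2}

U open, U⊆A: {}. int(A) = ⋃ = {}
X∖A={5,1,0,3}, int(X∖A)={5}, hence cl(A)={1,0,4,3,2}
∂A: remove int from cl → {1,0,4,3,2}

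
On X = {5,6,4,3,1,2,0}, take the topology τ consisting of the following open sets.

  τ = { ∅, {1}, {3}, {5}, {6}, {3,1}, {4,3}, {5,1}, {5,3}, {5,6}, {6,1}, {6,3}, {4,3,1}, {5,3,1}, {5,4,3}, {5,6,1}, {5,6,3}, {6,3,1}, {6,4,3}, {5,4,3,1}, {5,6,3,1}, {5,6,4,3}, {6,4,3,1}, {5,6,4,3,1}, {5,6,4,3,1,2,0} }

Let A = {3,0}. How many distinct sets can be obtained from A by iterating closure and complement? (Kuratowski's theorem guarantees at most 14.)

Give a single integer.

complement {5,6,4,1,2}; its interior {5,6,1}; cl(A) = X∖{5,6,1} = {4,3,2,0}
With k = closure, c = complement:
  1. A     = {3,0}
  2. kA    = {4,3,2,0}
  3. cA    = {5,6,4,1,2}
  4. ckA   = {5,6,1}
  5. kcA   = {5,6,4,1,2,0}
  6. kckA  = {5,6,1,2,0}
  7. ckcA  = {3}
  8. ckckA = {4,3}
k, c of each give nothing new

8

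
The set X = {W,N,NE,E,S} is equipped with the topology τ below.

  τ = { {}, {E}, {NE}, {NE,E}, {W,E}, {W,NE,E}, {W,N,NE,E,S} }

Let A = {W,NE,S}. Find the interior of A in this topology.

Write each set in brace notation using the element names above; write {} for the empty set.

interior: largest open inside A is {NE} (from {}, {NE})

{NE}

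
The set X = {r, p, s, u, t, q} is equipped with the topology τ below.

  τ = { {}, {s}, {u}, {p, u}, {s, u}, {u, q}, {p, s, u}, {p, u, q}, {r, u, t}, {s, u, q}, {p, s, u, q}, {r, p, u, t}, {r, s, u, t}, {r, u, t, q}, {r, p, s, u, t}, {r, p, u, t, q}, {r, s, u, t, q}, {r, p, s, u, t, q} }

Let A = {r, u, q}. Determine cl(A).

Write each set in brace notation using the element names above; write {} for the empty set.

complement {p, s, t}; its interior {s}; cl(A) = X∖{s} = {r, p, u, t, q}

{r, p, u, t, q}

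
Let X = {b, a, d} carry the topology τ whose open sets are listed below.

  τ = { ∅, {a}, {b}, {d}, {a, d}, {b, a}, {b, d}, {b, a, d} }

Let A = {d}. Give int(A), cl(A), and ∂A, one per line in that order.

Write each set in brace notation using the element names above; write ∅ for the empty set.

U open, U⊆A: ∅, {d}. int(A) = ⋃ = {d}
X∖A={b, a}, int(X∖A)={b, a}, hence cl(A)={d}
∂A: remove int from cl → ∅

int(A) = {d}
cl(A)  = {d}
∂A     = ∅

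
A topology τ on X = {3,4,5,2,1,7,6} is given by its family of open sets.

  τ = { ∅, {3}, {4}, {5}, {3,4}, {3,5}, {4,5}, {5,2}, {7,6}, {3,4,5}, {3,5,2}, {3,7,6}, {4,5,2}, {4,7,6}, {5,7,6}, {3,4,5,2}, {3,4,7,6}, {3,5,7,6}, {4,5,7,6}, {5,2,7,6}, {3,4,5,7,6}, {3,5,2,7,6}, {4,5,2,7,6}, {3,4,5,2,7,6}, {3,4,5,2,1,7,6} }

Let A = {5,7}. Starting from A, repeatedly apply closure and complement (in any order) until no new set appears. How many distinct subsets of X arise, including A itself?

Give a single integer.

12

cl via duality: int({3,4,2,1,6}) = {3,4}, so X∖{3,4} = {5,2,1,7,6}
Write k for closure, c for complement:
  1. A     = {5,7}
  2. kA    = {5,2,1,7,6}
  3. cA    = {3,4,2,1,6}
  4. ckA   = {3,4}
  5. kcA   = {3,4,2,1,7,6}
  6. kckA  = {3,4,1}
  7. ckcA  = {5}
  8. ckckA = {5,2,7,6}
  9. kckcA = {5,2,1}
  10. ckckcA = {3,4,7,6}
  11. kckckcA = {3,4,1,7,6}
  12. ckckckcA = {5,2}
applying k or c yields no new set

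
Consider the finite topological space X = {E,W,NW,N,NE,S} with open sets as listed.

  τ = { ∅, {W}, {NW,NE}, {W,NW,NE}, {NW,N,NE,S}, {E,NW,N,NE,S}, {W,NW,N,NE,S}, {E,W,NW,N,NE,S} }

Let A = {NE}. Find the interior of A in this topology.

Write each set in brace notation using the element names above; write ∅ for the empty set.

∅

opens ⊆ A: ∅; union → int = ∅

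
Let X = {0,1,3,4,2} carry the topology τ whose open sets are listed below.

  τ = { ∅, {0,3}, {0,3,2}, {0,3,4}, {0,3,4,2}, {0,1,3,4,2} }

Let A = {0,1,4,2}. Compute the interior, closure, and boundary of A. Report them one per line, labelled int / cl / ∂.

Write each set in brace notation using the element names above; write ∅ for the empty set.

int(A) = ∅
cl(A)  = {0,1,3,4,2}
∂A     = {0,1,3,4,2}

open subsets of A: ∅; so int(A) = ∅
closure: X∖int(X∖A) = X∖∅ = {0,1,3,4,2}
∂A = {0,1,3,4,2} minus ∅ = {0,1,3,4,2}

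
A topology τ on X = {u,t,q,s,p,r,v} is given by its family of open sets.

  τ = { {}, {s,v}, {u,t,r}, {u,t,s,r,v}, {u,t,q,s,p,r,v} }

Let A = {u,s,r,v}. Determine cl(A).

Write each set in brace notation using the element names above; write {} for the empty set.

{u,t,q,s,p,r,v}

complement {t,q,p}; its interior {}; cl(A) = X∖{} = {u,t,q,s,p,r,v}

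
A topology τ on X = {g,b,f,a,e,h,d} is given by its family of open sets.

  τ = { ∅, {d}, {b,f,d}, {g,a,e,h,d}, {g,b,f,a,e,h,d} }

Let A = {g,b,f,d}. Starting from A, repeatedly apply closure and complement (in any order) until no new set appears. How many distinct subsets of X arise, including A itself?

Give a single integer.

6

X∖A={a,e,h}, int(X∖A)=∅, hence cl(A)={g,b,f,a,e,h,d}
Orbit (k=closure, c=complement):
  1. A     = {g,b,f,d}
  2. kA    = {g,b,f,a,e,h,d}
  3. cA    = {a,e,h}
  4. ckA   = ∅
  5. kcA   = {g,a,e,h}
  6. ckcA  = {b,f,d}
(closed under both — stop)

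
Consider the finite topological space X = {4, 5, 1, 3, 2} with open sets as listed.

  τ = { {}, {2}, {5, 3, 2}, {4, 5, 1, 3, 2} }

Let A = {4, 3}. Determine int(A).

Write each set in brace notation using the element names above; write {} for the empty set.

open subsets of A: {}; so int(A) = {}

{}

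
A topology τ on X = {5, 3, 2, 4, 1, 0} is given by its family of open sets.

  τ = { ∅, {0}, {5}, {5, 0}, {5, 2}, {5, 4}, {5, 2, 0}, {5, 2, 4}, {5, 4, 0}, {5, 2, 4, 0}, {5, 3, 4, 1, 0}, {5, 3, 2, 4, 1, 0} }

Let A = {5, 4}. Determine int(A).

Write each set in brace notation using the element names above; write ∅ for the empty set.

U open, U⊆A: ∅, {5}, {5, 4}. int(A) = ⋃ = {5, 4}

{5, 4}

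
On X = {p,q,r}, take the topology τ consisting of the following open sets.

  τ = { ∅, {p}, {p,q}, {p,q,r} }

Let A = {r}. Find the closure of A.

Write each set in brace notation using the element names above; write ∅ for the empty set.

{r}

X∖A={p,q}, int(X∖A)={p,q}, hence cl(A)={r}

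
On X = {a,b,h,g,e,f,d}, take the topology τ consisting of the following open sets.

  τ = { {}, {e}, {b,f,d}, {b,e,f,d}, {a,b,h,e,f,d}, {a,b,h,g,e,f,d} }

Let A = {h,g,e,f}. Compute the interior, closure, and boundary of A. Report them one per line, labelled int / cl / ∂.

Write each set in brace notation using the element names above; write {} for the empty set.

opens ⊆ A: {}, {e}; union → int = {e}
complement {a,b,d}; its interior {}; cl(A) = X∖{} = {a,b,h,g,e,f,d}
boundary = {a,b,h,g,e,f,d} ∖ {e} = {a,b,h,g,f,d}

int(A) = {e}
cl(A)  = {a,b,h,g,e,f,d}
∂A     = {a,b,h,g,f,d}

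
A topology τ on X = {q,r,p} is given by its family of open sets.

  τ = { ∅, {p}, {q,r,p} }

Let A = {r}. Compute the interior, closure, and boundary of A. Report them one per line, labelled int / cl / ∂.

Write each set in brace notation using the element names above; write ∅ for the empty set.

U open, U⊆A: ∅. int(A) = ⋃ = ∅
X∖A={q,p}, int(X∖A)={p}, hence cl(A)={q,r}
∂A: remove int from cl → {q,r}

int(A) = ∅
cl(A)  = {q,r}
∂A     = {q,r}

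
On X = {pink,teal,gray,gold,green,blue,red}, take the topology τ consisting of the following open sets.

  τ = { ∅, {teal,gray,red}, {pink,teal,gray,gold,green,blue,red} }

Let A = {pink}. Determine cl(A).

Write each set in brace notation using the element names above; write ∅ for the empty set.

{pink,gold,green,blue}

complement {teal,gray,gold,green,blue,red}; its interior {teal,gray,red}; cl(A) = X∖{teal,gray,red} = {pink,gold,green,blue}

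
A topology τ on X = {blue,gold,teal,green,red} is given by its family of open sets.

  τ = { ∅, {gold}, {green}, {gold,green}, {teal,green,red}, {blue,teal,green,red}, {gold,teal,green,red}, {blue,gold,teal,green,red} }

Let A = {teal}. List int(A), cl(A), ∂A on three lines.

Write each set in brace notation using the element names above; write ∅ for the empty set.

opens ⊆ A: ∅; union → int = ∅
complement {blue,gold,green,red}; its interior {gold,green}; cl(A) = X∖{gold,green} = {blue,teal,red}
boundary = {blue,teal,red} ∖ ∅ = {blue,teal,red}

int(A) = ∅
cl(A)  = {blue,teal,red}
∂A     = {blue,teal,red}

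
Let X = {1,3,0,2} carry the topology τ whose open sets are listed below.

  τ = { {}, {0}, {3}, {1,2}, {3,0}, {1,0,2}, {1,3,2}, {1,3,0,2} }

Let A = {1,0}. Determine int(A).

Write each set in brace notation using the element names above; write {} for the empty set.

{0}

open subsets of A: {}, {0}; so int(A) = {0}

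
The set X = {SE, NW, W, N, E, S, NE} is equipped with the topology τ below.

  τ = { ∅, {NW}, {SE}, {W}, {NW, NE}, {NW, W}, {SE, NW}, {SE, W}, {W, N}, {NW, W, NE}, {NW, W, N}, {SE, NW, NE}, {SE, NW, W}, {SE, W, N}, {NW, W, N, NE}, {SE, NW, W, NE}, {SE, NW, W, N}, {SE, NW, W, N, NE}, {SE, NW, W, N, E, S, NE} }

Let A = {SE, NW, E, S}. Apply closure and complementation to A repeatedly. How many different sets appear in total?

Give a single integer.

8

X∖A={W, N, NE}, int(X∖A)={W, N}, hence cl(A)={SE, NW, E, S, NE}
Orbit (k=closure, c=complement):
  1. A     = {SE, NW, E, S}
  2. kA    = {SE, NW, E, S, NE}
  3. cA    = {W, N, NE}
  4. ckA   = {W, N}
  5. kcA   = {W, N, E, S, NE}
  6. kckA  = {W, N, E, S}
  7. ckcA  = {SE, NW}
  8. ckckA = {SE, NW, NE}
(closed under both — stop)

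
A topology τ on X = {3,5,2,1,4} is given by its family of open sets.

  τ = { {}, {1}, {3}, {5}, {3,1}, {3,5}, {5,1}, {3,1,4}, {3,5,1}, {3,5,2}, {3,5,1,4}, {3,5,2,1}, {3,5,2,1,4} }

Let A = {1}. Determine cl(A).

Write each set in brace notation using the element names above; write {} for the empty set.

X∖A={3,5,2,4}, int(X∖A)={3,5,2}, hence cl(A)={1,4}

{1,4}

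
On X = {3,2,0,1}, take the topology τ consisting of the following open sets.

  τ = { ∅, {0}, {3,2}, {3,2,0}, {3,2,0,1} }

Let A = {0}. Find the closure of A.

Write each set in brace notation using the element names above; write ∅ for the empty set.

{0,1}

closure: X∖int(X∖A) = X∖{3,2} = {0,1}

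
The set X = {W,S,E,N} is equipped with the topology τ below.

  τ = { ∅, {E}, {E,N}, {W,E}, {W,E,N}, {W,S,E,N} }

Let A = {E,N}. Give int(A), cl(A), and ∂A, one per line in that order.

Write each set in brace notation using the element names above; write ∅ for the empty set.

int(A) = {E,N}
cl(A)  = {W,S,E,N}
∂A     = {W,S}

open subsets of A: ∅, {E}, {E,N}; so int(A) = {E,N}
closure: X∖int(X∖A) = X∖∅ = {W,S,E,N}
∂A = {W,S,E,N} minus {E,N} = {W,S}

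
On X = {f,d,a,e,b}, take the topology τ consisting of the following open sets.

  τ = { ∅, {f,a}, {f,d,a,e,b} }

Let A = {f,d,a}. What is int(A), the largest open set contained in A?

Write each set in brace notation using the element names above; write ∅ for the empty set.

open subsets of A: ∅, {f,a}; so int(A) = {f,a}

{f,a}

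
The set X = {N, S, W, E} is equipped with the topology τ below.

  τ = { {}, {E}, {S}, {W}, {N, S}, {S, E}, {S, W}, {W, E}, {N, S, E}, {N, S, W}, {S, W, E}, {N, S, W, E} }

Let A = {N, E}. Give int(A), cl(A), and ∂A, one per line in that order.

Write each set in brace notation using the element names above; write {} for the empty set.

int(A) = {E}
cl(A)  = {N, E}
∂A     = {N}

opens ⊆ A: {}, {E}; union → int = {E}
complement {S, W}; its interior {S, W}; cl(A) = X∖{S, W} = {N, E}
boundary = {N, E} ∖ {E} = {N}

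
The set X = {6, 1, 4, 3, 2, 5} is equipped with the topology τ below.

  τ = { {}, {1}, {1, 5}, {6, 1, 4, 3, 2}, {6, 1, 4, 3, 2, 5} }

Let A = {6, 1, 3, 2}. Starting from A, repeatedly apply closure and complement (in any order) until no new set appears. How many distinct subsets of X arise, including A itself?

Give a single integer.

complement {4, 5}; its interior {}; cl(A) = X∖{} = {6, 1, 4, 3, 2, 5}
With k = closure, c = complement:
  1. A     = {6, 1, 3, 2}
  2. kA    = {6, 1, 4, 3, 2, 5}
  3. cA    = {4, 5}
  4. ckA   = {}
  5. kcA   = {6, 4, 3, 2, 5}
  6. ckcA  = {1}
k, c of each give nothing new

6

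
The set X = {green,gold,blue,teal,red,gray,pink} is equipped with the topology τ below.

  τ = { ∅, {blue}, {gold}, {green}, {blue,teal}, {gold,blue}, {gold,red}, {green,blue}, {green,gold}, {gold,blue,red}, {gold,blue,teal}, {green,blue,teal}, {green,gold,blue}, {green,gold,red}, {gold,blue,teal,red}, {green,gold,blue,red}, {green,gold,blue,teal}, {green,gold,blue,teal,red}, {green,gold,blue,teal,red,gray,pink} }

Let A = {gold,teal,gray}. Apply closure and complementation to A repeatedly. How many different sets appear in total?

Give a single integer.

10

cl via duality: int({green,blue,red,pink}) = {green,blue}, so X∖{green,blue} = {gold,teal,red,gray,pink}
Write k for closure, c for complement:
  1. A     = {gold,teal,gray}
  2. kA    = {gold,teal,red,gray,pink}
  3. cA    = {green,blue,red,pink}
  4. ckA   = {green,blue}
  5. kcA   = {green,blue,teal,red,gray,pink}
  6. kckA  = {green,blue,teal,gray,pink}
  7. ckcA  = {gold}
  8. ckckA = {gold,red}
  9. kckcA = {gold,red,gray,pink}
  10. ckckcA = {green,blue,teal}
applying k or c yields no new set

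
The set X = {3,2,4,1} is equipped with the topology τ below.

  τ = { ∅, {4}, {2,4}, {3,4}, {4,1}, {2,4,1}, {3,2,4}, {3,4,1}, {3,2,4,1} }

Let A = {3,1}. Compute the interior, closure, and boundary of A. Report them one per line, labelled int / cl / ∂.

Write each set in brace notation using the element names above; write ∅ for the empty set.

opens ⊆ A: ∅; union → int = ∅
complement {2,4}; its interior {2,4}; cl(A) = X∖{2,4} = {3,1}
boundary = {3,1} ∖ ∅ = {3,1}

int(A) = ∅
cl(A)  = {3,1}
∂A     = {3,1}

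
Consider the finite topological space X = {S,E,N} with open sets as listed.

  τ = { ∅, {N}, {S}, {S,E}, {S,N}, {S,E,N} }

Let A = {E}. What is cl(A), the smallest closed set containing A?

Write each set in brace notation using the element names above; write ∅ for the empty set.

{E}

cl via duality: int({S,N}) = {S,N}, so X∖{S,N} = {E}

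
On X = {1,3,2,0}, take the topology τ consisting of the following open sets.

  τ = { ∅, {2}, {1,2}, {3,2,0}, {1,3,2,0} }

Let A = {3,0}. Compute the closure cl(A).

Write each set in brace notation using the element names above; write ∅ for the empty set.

{3,0}

closure: X∖int(X∖A) = X∖{1,2} = {3,0}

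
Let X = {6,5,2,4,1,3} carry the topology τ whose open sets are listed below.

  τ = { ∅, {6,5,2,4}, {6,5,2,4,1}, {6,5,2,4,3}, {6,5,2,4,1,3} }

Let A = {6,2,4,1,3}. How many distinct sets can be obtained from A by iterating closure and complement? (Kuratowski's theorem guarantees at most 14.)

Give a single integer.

4

complement {5}; its interior ∅; cl(A) = X∖∅ = {6,5,2,4,1,3}
With k = closure, c = complement:
  1. A     = {6,2,4,1,3}
  2. kA    = {6,5,2,4,1,3}
  3. cA    = {5}
  4. ckA   = ∅
k, c of each give nothing new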